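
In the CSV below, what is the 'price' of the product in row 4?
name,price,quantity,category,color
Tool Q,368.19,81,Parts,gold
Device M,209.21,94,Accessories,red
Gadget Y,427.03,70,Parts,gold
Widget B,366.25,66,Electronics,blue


Query: Row 4 ('Widget B'), column 'price'
Value: 366.25

366.25


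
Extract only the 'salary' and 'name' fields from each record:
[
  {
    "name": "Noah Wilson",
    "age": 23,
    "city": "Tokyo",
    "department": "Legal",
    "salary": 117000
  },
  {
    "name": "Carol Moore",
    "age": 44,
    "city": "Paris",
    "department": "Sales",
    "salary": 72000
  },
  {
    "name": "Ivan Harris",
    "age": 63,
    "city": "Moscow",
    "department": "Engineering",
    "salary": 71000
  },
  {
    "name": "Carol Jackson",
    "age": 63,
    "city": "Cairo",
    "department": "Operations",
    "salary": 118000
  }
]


Original: 4 records with fields: name, age, city, department, salary
Keep: ['salary', 'name']
Drop: ['age', 'city', 'department']
Result: 4 records, 2 fields each

[
  {
    "salary": 117000,
    "name": "Noah Wilson"
  },
  {
    "salary": 72000,
    "name": "Carol Moore"
  },
  {
    "salary": 71000,
    "name": "Ivan Harris"
  },
  {
    "salary": 118000,
    "name": "Carol Jackson"
  }
]


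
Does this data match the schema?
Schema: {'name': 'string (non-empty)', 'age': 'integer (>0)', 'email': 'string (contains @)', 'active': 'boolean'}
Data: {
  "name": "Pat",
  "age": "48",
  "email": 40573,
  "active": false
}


Validating each field against schema:
  name: OK (non-empty string)
  age: FAIL ("48" is not an integer)
  email: FAIL (40573 is not a string)
  active: OK (boolean)

Result: INVALID (2 errors: age, email)

INVALID (2 errors: age, email)


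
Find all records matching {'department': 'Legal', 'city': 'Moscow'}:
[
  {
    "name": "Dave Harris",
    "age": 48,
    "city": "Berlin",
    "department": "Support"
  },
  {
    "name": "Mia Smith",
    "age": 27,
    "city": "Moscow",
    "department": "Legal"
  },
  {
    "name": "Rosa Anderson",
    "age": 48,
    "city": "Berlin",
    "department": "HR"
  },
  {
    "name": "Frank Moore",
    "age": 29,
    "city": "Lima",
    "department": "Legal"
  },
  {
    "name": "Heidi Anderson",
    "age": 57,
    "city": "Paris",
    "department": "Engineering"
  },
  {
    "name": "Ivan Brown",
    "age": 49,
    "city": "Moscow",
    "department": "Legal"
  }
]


Search criteria: {'department': 'Legal', 'city': 'Moscow'}

Checking 6 records:
  Dave Harris: {department: Support, city: Berlin}
  Mia Smith: {department: Legal, city: Moscow} <-- MATCH
  Rosa Anderson: {department: HR, city: Berlin}
  Frank Moore: {department: Legal, city: Lima}
  Heidi Anderson: {department: Engineering, city: Paris}
  Ivan Brown: {department: Legal, city: Moscow} <-- MATCH

Matches: ["Mia Smith", "Ivan Brown"]

["Mia Smith", "Ivan Brown"]


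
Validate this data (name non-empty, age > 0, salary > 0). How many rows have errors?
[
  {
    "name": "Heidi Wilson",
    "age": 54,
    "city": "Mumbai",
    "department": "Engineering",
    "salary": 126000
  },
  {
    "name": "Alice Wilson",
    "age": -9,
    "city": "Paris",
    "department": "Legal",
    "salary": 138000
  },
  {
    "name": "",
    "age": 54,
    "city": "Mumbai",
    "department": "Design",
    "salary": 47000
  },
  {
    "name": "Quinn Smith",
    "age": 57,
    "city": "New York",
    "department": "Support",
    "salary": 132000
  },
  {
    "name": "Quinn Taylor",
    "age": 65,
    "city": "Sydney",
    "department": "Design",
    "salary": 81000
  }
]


Validating 5 records:
Rules: name non-empty, age > 0, salary > 0

  Row 1 (Heidi Wilson): OK
  Row 2 (Alice Wilson): negative age: -9
  Row 3 (???): empty name
  Row 4 (Quinn Smith): OK
  Row 5 (Quinn Taylor): OK

Total errors: 2

2 errors


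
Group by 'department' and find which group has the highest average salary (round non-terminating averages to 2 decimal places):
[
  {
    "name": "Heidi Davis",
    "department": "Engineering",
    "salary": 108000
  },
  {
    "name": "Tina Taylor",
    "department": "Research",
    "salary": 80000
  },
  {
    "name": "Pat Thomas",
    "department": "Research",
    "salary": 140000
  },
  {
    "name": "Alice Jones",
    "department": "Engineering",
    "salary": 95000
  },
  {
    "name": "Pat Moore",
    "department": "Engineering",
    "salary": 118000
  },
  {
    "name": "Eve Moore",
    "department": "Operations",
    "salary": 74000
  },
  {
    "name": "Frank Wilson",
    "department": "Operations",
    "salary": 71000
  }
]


Group by: department

Groups:
  Engineering: 3 people, avg salary = 321000/3 = $107000
  Operations: 2 people, avg salary = 145000/2 = $72500
  Research: 2 people, avg salary = 220000/2 = $110000

Highest average salary: Research ($110000)

Research ($110000)


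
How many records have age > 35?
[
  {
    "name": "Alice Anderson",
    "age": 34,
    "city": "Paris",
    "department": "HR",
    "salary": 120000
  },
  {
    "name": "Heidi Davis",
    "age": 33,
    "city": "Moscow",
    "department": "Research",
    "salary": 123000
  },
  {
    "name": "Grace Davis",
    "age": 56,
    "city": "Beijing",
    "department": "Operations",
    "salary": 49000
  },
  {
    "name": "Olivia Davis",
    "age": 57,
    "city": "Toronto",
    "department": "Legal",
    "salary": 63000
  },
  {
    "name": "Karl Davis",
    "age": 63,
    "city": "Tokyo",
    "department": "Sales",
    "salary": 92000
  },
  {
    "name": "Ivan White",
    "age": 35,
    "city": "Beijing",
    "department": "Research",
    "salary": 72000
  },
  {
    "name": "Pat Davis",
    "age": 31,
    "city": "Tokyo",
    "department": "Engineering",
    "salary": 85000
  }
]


Data: 7 records
Condition: age > 35

Checking each record:
  Alice Anderson: 34
  Heidi Davis: 33
  Grace Davis: 56 MATCH
  Olivia Davis: 57 MATCH
  Karl Davis: 63 MATCH
  Ivan White: 35
  Pat Davis: 31

Count: 3

3


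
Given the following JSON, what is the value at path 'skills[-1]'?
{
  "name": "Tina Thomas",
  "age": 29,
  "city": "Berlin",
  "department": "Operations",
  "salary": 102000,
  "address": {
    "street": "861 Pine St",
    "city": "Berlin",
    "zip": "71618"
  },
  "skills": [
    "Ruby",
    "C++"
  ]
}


Query: skills[-1]
Path: skills -> last element
Value: C++

C++


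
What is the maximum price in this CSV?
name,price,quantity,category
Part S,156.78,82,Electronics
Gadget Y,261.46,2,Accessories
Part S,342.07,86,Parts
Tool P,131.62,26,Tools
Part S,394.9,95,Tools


Computing maximum price:
Values: [156.78, 261.46, 342.07, 131.62, 394.9]
Max = 394.9

394.9


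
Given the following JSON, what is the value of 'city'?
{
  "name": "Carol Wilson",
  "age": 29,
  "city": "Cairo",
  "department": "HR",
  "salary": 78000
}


Looking up field 'city'
Value: Cairo

Cairo


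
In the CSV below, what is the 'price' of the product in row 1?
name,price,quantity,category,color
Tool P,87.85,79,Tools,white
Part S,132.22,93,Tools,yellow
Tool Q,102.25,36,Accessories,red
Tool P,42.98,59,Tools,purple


Query: Row 1 ('Tool P'), column 'price'
Value: 87.85

87.85


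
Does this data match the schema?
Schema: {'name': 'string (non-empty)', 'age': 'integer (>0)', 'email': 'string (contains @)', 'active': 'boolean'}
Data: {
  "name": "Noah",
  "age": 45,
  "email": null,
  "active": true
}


Validating each field against schema:
  name: OK (non-empty string)
  age: OK (positive integer)
  email: FAIL (null is not a string)
  active: OK (boolean)

Result: INVALID (1 error: email)

INVALID (1 error: email)


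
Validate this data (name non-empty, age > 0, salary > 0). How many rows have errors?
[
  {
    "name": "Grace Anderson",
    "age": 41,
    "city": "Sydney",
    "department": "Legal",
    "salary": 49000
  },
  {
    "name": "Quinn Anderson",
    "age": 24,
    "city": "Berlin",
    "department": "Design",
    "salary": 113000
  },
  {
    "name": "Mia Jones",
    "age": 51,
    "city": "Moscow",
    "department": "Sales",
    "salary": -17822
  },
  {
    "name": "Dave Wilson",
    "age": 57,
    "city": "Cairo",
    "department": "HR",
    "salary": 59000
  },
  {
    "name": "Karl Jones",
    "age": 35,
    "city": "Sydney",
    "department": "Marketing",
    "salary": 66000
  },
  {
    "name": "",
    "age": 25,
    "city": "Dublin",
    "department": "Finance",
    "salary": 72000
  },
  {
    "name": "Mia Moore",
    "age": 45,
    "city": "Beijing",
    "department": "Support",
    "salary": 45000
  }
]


Validating 7 records:
Rules: name non-empty, age > 0, salary > 0

  Row 1 (Grace Anderson): OK
  Row 2 (Quinn Anderson): OK
  Row 3 (Mia Jones): negative salary: -17822
  Row 4 (Dave Wilson): OK
  Row 5 (Karl Jones): OK
  Row 6 (???): empty name
  Row 7 (Mia Moore): OK

Total errors: 2

2 errors


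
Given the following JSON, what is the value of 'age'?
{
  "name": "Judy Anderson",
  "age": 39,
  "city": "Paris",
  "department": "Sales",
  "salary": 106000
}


Looking up field 'age'
Value: 39

39


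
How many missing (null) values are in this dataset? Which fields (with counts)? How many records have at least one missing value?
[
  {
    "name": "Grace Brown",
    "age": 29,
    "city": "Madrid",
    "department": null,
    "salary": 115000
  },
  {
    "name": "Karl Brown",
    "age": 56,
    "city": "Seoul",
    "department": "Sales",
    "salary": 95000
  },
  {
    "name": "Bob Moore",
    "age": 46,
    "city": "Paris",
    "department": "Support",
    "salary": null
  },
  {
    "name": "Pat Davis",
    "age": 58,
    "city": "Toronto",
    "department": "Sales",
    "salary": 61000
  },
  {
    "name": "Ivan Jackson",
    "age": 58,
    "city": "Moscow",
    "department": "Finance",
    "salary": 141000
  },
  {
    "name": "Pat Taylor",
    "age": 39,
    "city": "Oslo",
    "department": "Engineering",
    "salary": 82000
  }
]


Checking for missing (null) values in 6 records:

  Grace Brown: department
  Karl Brown: complete
  Bob Moore: salary
  Pat Davis: complete
  Ivan Jackson: complete
  Pat Taylor: complete

Per field:
  name: 0 missing
  age: 0 missing
  city: 0 missing
  department: 1 missing
  salary: 1 missing

Total missing values: 2
Records with any missing: 2

2 missing values (department: 1, salary: 1); 2 incomplete records


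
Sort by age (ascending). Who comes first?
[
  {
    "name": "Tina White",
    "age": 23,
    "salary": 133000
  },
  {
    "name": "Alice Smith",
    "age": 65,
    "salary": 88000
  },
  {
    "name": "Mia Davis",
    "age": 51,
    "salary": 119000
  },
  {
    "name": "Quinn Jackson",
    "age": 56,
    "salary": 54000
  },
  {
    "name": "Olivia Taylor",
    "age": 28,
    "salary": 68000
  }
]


Sort by: age (ascending)

Sorted order:
  1. Tina White (age = 23)
  2. Olivia Taylor (age = 28)
  3. Mia Davis (age = 51)
  4. Quinn Jackson (age = 56)
  5. Alice Smith (age = 65)

First: Tina White

Tina White


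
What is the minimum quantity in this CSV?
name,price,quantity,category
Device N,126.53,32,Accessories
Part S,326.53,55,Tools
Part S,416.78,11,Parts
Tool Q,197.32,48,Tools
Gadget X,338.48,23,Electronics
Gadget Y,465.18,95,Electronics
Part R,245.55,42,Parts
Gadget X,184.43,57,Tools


Computing minimum quantity:
Values: [32, 55, 11, 48, 23, 95, 42, 57]
Min = 11

11


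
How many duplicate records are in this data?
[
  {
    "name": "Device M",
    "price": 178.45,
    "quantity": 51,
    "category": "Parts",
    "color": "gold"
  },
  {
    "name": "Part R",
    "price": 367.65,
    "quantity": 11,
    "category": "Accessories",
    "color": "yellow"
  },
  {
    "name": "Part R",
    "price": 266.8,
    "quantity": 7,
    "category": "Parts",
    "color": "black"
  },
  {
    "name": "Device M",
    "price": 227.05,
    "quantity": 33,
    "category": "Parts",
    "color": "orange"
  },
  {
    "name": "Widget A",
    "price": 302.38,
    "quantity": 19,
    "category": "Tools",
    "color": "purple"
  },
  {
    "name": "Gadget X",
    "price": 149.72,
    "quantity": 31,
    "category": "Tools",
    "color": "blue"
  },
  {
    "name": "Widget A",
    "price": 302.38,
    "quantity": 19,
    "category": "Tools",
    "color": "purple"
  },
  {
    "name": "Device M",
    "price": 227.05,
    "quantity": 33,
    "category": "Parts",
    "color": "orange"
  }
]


Checking 8 records for duplicates:

  Row 1: Device M ($178.45, qty 51)
  Row 2: Part R ($367.65, qty 11)
  Row 3: Part R ($266.8, qty 7)
  Row 4: Device M ($227.05, qty 33)
  Row 5: Widget A ($302.38, qty 19)
  Row 6: Gadget X ($149.72, qty 31)
  Row 7: Widget A ($302.38, qty 19) <-- DUPLICATE
  Row 8: Device M ($227.05, qty 33) <-- DUPLICATE

Duplicates found: 2
Unique records: 6

2 duplicates, 6 unique


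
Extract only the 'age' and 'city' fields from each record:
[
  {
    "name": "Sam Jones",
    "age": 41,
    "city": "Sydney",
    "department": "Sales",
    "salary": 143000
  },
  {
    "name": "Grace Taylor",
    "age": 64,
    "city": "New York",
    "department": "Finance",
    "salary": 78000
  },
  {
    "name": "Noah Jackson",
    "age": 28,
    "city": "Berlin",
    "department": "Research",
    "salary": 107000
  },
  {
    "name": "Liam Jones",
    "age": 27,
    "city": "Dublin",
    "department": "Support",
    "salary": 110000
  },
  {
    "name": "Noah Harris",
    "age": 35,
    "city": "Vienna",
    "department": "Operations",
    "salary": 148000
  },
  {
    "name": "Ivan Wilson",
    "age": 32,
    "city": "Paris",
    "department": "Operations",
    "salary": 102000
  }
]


Original: 6 records with fields: name, age, city, department, salary
Keep: ['age', 'city']
Drop: ['name', 'department', 'salary']
Result: 6 records, 2 fields each

[
  {
    "age": 41,
    "city": "Sydney"
  },
  {
    "age": 64,
    "city": "New York"
  },
  {
    "age": 28,
    "city": "Berlin"
  },
  {
    "age": 27,
    "city": "Dublin"
  },
  {
    "age": 35,
    "city": "Vienna"
  },
  {
    "age": 32,
    "city": "Paris"
  }
]


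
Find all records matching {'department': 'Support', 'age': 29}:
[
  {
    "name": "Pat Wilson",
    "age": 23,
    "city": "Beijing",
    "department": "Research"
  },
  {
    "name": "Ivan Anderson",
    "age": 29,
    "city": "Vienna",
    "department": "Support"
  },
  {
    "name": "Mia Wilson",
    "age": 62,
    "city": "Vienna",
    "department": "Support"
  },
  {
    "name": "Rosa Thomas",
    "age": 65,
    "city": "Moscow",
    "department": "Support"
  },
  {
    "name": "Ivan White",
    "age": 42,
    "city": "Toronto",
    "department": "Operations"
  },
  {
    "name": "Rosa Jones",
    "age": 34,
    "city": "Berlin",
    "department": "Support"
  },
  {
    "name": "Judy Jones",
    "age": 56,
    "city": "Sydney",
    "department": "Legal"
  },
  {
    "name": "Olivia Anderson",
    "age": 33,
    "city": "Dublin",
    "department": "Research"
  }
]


Search criteria: {'department': 'Support', 'age': 29}

Checking 8 records:
  Pat Wilson: {department: Research, age: 23}
  Ivan Anderson: {department: Support, age: 29} <-- MATCH
  Mia Wilson: {department: Support, age: 62}
  Rosa Thomas: {department: Support, age: 65}
  Ivan White: {department: Operations, age: 42}
  Rosa Jones: {department: Support, age: 34}
  Judy Jones: {department: Legal, age: 56}
  Olivia Anderson: {department: Research, age: 33}

Matches: ["Ivan Anderson"]

["Ivan Anderson"]


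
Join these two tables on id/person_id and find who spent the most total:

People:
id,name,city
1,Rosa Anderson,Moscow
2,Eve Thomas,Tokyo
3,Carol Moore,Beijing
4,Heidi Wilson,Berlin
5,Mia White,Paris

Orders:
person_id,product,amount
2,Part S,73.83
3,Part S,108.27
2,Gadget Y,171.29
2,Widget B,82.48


Join on: people.id = orders.person_id

Joined rows:
  Eve Thomas (Tokyo) bought Part S for $73.83
  Carol Moore (Beijing) bought Part S for $108.27
  Eve Thomas (Tokyo) bought Gadget Y for $171.29
  Eve Thomas (Tokyo) bought Widget B for $82.48

Total per person:
  Eve Thomas: $327.60
  Carol Moore: $108.27

Top spender: Eve Thomas ($327.60)

Eve Thomas ($327.60)


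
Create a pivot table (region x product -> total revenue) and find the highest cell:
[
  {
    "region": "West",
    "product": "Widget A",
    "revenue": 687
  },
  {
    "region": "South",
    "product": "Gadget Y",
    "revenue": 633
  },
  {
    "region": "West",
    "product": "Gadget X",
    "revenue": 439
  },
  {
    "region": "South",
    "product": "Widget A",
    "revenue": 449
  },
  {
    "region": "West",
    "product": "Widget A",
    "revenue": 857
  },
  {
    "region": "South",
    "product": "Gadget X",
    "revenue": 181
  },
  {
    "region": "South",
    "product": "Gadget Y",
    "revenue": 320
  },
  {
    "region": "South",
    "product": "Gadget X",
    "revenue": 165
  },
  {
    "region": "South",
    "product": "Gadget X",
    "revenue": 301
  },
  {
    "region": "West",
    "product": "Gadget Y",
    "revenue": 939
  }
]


Pivot: region (rows) x product (columns) -> total revenue

     Gadget X      Gadget Y      Widget A    
South          647           953           449  
West           439           939          1544  

Highest: West / Widget A = $1544

West / Widget A = $1544


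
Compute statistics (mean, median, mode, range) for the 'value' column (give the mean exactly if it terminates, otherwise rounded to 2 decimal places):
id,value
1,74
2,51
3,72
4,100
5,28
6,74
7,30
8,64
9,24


Data: [74, 51, 72, 100, 28, 74, 30, 64, 24]
Count: 9
Sum: 517
Mean: 517/9 ≈ 57.44 (rounded to 2 decimal places)
Sorted: [24, 28, 30, 51, 64, 72, 74, 74, 100]
Median: 64.0
Mode: 74 (2 times)
Range: 100 - 24 = 76
Min: 24, Max: 100

mean≈57.44, median=64.0, mode=74, range=76


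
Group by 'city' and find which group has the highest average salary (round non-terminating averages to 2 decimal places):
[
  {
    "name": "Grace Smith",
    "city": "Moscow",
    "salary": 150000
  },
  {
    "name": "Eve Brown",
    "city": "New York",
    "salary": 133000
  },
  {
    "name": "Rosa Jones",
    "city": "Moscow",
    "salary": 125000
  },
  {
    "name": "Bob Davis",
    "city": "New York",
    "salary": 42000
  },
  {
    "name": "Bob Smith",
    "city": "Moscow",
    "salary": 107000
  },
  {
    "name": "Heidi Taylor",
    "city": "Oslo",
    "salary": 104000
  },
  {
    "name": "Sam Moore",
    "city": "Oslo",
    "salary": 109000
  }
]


Group by: city

Groups:
  Moscow: 3 people, avg salary = 382000/3 ≈ $127333.33
  New York: 2 people, avg salary = 175000/2 = $87500
  Oslo: 2 people, avg salary = 213000/2 = $106500

Highest average salary: Moscow (≈$127333.33)

Moscow (≈$127333.33)


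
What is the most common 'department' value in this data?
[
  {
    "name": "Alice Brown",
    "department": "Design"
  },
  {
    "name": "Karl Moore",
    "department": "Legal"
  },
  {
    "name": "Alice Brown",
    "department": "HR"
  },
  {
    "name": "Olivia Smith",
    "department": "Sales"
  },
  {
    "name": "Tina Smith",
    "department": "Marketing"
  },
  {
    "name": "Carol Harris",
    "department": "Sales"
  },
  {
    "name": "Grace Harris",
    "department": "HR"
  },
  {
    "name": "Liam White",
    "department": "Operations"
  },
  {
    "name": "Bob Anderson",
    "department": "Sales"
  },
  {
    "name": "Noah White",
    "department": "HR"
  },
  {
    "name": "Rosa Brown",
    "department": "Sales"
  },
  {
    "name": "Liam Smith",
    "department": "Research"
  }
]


Counting 'department' values across 12 records:

  Sales: 4 ####
  HR: 3 ###
  Design: 1 #
  Legal: 1 #
  Marketing: 1 #
  Operations: 1 #
  Research: 1 #

Most common: Sales (4 times)

Sales (4 times)


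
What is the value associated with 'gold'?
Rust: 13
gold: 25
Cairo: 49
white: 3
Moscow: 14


Looking up key 'gold'
Value: 25

25


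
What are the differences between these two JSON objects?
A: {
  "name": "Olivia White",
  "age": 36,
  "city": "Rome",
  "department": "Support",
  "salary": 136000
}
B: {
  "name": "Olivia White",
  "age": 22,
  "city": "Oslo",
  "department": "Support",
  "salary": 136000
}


Comparing each field (in key order):
  name: same
  age: DIFFERENT
  city: DIFFERENT
  department: same
  salary: same
Differences:
  age: 36 -> 22
  city: Rome -> Oslo

2 field(s) changed

2 changes: age, city


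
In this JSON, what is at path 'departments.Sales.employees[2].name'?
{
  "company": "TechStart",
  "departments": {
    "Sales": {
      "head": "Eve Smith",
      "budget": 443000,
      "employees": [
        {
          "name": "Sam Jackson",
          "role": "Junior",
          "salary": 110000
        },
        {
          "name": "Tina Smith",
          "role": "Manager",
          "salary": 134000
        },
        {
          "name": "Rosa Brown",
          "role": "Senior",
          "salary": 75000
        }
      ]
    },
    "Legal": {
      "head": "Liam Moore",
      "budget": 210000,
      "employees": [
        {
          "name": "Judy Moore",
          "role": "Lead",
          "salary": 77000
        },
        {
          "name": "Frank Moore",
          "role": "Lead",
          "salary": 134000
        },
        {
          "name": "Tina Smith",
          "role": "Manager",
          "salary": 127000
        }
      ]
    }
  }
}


Path: departments.Sales.employees[2].name

Navigate:
  -> departments
  -> Sales
  -> employees[2].name = 'Rosa Brown'

Rosa Brown


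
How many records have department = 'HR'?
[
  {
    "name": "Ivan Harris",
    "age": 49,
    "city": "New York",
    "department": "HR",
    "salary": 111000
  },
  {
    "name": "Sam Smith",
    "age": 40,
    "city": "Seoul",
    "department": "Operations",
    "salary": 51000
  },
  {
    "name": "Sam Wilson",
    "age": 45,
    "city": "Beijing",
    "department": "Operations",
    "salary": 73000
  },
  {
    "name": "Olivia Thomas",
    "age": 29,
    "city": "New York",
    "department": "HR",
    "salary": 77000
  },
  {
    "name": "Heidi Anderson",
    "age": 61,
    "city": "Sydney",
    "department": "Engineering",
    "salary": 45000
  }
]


Data: 5 records
Condition: department = 'HR'

Checking each record:
  Ivan Harris: HR MATCH
  Sam Smith: Operations
  Sam Wilson: Operations
  Olivia Thomas: HR MATCH
  Heidi Anderson: Engineering

Count: 2

2


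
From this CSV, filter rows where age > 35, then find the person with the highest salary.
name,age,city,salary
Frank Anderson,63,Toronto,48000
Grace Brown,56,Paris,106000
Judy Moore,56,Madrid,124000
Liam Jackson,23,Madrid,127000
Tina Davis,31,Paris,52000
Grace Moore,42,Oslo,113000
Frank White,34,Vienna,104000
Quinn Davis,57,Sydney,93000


Filter: age > 35
Sort by: salary (descending)

Filtered records (5):
  Judy Moore, age 56, salary $124000
  Grace Moore, age 42, salary $113000
  Grace Brown, age 56, salary $106000
  Quinn Davis, age 57, salary $93000
  Frank Anderson, age 63, salary $48000

Highest salary: Judy Moore ($124000)

Judy Moore


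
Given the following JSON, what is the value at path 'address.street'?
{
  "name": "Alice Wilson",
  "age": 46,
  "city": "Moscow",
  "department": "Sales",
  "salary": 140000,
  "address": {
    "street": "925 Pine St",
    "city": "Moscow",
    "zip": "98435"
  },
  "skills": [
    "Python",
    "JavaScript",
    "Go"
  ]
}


Query: address.street
Path: address -> street
Value: 925 Pine St

925 Pine St


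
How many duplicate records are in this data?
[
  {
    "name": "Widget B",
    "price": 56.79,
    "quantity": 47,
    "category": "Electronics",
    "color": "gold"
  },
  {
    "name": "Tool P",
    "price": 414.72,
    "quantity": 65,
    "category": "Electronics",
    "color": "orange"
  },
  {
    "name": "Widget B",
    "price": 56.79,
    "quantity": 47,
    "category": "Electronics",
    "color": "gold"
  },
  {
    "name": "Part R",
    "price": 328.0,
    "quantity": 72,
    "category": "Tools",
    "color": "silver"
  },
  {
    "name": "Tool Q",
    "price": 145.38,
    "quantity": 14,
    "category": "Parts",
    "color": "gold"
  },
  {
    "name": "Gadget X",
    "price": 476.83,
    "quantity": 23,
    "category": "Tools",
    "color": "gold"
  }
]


Checking 6 records for duplicates:

  Row 1: Widget B ($56.79, qty 47)
  Row 2: Tool P ($414.72, qty 65)
  Row 3: Widget B ($56.79, qty 47) <-- DUPLICATE
  Row 4: Part R ($328.0, qty 72)
  Row 5: Tool Q ($145.38, qty 14)
  Row 6: Gadget X ($476.83, qty 23)

Duplicates found: 1
Unique records: 5

1 duplicates, 5 unique


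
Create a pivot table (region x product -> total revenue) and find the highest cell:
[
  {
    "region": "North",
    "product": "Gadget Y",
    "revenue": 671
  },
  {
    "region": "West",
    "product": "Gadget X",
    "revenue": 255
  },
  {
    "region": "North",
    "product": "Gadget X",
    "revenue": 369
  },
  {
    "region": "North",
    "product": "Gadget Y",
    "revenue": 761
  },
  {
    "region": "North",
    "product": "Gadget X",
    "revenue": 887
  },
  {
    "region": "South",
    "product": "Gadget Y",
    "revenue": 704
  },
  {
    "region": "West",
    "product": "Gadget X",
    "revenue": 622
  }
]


Pivot: region (rows) x product (columns) -> total revenue

     Gadget X      Gadget Y    
North         1256          1432  
South            0           704  
West           877             0  

Highest: North / Gadget Y = $1432

North / Gadget Y = $1432


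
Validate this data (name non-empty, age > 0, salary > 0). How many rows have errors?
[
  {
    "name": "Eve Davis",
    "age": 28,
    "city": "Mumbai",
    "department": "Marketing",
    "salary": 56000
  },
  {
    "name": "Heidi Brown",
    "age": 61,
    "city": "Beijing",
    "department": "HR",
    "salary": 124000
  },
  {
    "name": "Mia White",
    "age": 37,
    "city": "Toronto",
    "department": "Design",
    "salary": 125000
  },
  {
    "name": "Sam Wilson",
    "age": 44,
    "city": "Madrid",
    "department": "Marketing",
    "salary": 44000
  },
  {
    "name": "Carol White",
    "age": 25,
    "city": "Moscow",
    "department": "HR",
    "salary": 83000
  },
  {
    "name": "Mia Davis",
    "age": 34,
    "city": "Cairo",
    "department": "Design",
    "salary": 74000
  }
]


Validating 6 records:
Rules: name non-empty, age > 0, salary > 0

  Row 1 (Eve Davis): OK
  Row 2 (Heidi Brown): OK
  Row 3 (Mia White): OK
  Row 4 (Sam Wilson): OK
  Row 5 (Carol White): OK
  Row 6 (Mia Davis): OK

Total errors: 0

0 errors


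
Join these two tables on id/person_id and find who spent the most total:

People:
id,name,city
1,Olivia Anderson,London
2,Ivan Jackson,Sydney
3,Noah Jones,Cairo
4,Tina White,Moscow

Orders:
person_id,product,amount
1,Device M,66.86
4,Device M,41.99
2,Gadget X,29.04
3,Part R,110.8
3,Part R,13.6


Join on: people.id = orders.person_id

Joined rows:
  Olivia Anderson (London) bought Device M for $66.86
  Tina White (Moscow) bought Device M for $41.99
  Ivan Jackson (Sydney) bought Gadget X for $29.04
  Noah Jones (Cairo) bought Part R for $110.8
  Noah Jones (Cairo) bought Part R for $13.6

Total per person:
  Noah Jones: $124.40
  Olivia Anderson: $66.86
  Tina White: $41.99
  Ivan Jackson: $29.04

Top spender: Noah Jones ($124.40)

Noah Jones ($124.40)


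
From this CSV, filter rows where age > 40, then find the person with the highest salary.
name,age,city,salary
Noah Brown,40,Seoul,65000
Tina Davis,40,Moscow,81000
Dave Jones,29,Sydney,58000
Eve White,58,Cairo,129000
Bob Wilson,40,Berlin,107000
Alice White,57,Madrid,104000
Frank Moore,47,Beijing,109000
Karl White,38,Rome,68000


Filter: age > 40
Sort by: salary (descending)

Filtered records (3):
  Eve White, age 58, salary $129000
  Frank Moore, age 47, salary $109000
  Alice White, age 57, salary $104000

Highest salary: Eve White ($129000)

Eve White


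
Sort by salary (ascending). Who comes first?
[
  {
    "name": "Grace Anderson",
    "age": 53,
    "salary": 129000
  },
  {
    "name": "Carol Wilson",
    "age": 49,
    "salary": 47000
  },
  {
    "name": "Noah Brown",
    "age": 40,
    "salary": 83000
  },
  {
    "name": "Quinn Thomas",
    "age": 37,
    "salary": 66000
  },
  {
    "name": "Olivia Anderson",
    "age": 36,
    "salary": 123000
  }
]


Sort by: salary (ascending)

Sorted order:
  1. Carol Wilson (salary = 47000)
  2. Quinn Thomas (salary = 66000)
  3. Noah Brown (salary = 83000)
  4. Olivia Anderson (salary = 123000)
  5. Grace Anderson (salary = 129000)

First: Carol Wilson

Carol Wilson


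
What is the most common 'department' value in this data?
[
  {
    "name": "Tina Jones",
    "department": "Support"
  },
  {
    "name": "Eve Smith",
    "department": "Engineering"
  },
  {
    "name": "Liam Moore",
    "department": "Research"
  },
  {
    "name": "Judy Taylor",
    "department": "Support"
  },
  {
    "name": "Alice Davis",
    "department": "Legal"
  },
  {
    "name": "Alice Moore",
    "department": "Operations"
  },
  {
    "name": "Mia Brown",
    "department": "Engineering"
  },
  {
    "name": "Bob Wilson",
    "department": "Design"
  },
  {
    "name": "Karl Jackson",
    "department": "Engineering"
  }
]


Counting 'department' values across 9 records:

  Engineering: 3 ###
  Support: 2 ##
  Research: 1 #
  Legal: 1 #
  Operations: 1 #
  Design: 1 #

Most common: Engineering (3 times)

Engineering (3 times)


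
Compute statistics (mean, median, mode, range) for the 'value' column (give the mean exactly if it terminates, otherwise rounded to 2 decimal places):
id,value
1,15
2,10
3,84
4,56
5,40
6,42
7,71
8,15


Data: [15, 10, 84, 56, 40, 42, 71, 15]
Count: 8
Sum: 333
Mean: 333/8 = 41.625
Sorted: [10, 15, 15, 40, 42, 56, 71, 84]
Median: 41.0
Mode: 15 (2 times)
Range: 84 - 10 = 74
Min: 10, Max: 84

mean=41.625, median=41.0, mode=15, range=74


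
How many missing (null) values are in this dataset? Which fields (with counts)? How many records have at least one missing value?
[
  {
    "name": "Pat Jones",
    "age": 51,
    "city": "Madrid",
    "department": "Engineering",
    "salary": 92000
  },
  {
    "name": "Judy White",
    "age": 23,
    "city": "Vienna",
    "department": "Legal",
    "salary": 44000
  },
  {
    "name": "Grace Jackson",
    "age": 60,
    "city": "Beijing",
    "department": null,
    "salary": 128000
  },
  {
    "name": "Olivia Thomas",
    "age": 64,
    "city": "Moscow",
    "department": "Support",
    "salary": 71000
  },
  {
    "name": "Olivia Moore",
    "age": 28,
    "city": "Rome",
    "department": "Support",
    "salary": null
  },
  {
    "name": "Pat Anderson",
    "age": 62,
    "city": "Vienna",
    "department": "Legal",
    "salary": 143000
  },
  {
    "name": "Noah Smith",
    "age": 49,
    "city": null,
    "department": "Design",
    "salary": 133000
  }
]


Checking for missing (null) values in 7 records:

  Pat Jones: complete
  Judy White: complete
  Grace Jackson: department
  Olivia Thomas: complete
  Olivia Moore: salary
  Pat Anderson: complete
  Noah Smith: city

Per field:
  name: 0 missing
  age: 0 missing
  city: 1 missing
  department: 1 missing
  salary: 1 missing

Total missing values: 3
Records with any missing: 3

3 missing values (city: 1, department: 1, salary: 1); 3 incomplete records


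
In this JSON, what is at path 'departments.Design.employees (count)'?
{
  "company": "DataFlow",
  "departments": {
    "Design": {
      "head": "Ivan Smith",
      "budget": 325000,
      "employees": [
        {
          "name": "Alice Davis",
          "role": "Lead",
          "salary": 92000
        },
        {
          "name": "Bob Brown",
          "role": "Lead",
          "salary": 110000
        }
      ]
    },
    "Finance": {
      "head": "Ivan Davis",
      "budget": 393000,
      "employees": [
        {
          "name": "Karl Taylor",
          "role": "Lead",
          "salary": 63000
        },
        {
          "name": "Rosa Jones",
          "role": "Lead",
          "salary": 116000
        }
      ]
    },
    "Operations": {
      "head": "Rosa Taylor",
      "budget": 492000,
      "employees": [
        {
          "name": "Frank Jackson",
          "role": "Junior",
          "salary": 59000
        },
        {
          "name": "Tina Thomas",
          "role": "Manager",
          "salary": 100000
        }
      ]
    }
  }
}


Path: departments.Design.employees (count)

Navigate:
  -> departments
  -> Design
  -> employees (array, length 2)

2


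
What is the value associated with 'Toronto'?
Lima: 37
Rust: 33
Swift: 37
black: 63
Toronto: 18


Looking up key 'Toronto'
Value: 18

18


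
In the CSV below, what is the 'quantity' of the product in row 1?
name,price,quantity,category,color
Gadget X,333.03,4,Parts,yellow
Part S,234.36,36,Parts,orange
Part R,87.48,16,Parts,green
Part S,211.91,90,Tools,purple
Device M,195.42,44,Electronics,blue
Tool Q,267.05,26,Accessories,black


Query: Row 1 ('Gadget X'), column 'quantity'
Value: 4

4


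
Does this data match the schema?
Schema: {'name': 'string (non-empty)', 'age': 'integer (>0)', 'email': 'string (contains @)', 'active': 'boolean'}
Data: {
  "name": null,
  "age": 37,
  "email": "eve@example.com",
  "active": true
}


Validating each field against schema:
  name: FAIL (null is not a string)
  age: OK (positive integer)
  email: OK (string with @)
  active: OK (boolean)

Result: INVALID (1 error: name)

INVALID (1 error: name)


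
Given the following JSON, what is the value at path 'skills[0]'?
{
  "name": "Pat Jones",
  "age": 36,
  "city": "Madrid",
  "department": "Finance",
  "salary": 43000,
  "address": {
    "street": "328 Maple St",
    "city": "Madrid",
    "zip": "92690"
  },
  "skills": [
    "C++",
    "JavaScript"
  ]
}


Query: skills[0]
Path: skills -> first element
Value: C++

C++


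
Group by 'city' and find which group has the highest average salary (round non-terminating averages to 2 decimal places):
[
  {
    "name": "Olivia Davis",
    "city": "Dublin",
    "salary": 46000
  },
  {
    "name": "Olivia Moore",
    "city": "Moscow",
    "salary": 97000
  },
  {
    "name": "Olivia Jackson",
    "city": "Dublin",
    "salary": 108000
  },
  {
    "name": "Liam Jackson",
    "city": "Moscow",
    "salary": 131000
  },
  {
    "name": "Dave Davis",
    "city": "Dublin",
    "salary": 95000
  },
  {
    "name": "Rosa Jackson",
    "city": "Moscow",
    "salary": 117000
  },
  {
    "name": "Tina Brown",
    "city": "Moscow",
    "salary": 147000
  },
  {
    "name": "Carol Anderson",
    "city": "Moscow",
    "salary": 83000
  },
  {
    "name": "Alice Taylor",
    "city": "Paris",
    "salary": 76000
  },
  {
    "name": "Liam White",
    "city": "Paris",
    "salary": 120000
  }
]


Group by: city

Groups:
  Dublin: 3 people, avg salary = 249000/3 = $83000
  Moscow: 5 people, avg salary = 575000/5 = $115000
  Paris: 2 people, avg salary = 196000/2 = $98000

Highest average salary: Moscow ($115000)

Moscow ($115000)


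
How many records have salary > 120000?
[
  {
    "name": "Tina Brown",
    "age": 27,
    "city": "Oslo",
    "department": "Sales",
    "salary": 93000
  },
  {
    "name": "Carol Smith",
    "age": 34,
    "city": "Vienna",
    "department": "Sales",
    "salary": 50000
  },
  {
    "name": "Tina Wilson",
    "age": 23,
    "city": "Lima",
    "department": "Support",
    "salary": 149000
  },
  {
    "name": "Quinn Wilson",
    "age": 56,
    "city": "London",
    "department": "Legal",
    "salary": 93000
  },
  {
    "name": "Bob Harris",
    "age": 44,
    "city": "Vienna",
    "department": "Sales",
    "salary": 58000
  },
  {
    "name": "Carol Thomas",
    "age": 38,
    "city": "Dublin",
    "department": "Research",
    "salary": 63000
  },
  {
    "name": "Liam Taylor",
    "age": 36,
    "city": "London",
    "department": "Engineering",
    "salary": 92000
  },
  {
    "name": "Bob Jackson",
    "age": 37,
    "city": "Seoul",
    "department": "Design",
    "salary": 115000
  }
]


Data: 8 records
Condition: salary > 120000

Checking each record:
  Tina Brown: 93000
  Carol Smith: 50000
  Tina Wilson: 149000 MATCH
  Quinn Wilson: 93000
  Bob Harris: 58000
  Carol Thomas: 63000
  Liam Taylor: 92000
  Bob Jackson: 115000

Count: 1

1


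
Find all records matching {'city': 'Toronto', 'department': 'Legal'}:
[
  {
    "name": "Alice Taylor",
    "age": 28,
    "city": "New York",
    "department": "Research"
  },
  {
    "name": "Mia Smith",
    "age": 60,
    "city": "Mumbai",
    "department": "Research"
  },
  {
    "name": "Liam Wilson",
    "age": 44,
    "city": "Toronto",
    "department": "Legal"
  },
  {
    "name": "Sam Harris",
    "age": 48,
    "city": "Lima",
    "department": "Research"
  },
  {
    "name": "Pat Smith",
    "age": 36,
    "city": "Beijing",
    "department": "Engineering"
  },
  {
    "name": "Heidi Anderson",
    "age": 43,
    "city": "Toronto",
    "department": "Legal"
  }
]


Search criteria: {'city': 'Toronto', 'department': 'Legal'}

Checking 6 records:
  Alice Taylor: {city: New York, department: Research}
  Mia Smith: {city: Mumbai, department: Research}
  Liam Wilson: {city: Toronto, department: Legal} <-- MATCH
  Sam Harris: {city: Lima, department: Research}
  Pat Smith: {city: Beijing, department: Engineering}
  Heidi Anderson: {city: Toronto, department: Legal} <-- MATCH

Matches: ["Liam Wilson", "Heidi Anderson"]

["Liam Wilson", "Heidi Anderson"]


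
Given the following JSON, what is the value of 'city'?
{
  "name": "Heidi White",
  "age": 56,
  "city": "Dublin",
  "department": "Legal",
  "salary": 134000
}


Looking up field 'city'
Value: Dublin

Dublin


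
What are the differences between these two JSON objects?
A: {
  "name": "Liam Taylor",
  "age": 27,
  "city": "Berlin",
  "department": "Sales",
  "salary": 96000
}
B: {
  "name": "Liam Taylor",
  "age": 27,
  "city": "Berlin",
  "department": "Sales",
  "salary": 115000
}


Comparing each field (in key order):
  name: same
  age: same
  city: same
  department: same
  salary: DIFFERENT
Differences:
  salary: 96000 -> 115000

1 field(s) changed

1 change: salary


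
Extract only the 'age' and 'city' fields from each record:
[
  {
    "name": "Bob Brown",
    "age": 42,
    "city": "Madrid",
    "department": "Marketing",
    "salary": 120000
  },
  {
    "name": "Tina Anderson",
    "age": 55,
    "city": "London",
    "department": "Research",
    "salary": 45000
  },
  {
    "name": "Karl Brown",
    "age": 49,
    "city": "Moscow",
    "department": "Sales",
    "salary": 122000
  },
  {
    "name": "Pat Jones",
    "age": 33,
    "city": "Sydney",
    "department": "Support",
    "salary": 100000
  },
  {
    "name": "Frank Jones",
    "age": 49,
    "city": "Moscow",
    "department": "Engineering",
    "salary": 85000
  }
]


Original: 5 records with fields: name, age, city, department, salary
Keep: ['age', 'city']
Drop: ['name', 'department', 'salary']
Result: 5 records, 2 fields each

[
  {
    "age": 42,
    "city": "Madrid"
  },
  {
    "age": 55,
    "city": "London"
  },
  {
    "age": 49,
    "city": "Moscow"
  },
  {
    "age": 33,
    "city": "Sydney"
  },
  {
    "age": 49,
    "city": "Moscow"
  }
]


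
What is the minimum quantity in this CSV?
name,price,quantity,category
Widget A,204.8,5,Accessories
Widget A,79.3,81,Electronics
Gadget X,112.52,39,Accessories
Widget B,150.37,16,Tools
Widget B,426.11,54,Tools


Computing minimum quantity:
Values: [5, 81, 39, 16, 54]
Min = 5

5


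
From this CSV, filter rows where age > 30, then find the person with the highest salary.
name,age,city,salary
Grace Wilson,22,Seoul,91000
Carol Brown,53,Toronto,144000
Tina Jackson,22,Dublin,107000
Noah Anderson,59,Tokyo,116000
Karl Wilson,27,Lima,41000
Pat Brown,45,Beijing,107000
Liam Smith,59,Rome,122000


Filter: age > 30
Sort by: salary (descending)

Filtered records (4):
  Carol Brown, age 53, salary $144000
  Liam Smith, age 59, salary $122000
  Noah Anderson, age 59, salary $116000
  Pat Brown, age 45, salary $107000

Highest salary: Carol Brown ($144000)

Carol Brown


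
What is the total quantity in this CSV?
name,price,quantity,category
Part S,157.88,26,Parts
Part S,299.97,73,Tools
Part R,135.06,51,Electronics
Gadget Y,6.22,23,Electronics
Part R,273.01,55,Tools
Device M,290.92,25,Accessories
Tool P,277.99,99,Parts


Computing total quantity:
Values: [26, 73, 51, 23, 55, 25, 99]
Sum = 352

352


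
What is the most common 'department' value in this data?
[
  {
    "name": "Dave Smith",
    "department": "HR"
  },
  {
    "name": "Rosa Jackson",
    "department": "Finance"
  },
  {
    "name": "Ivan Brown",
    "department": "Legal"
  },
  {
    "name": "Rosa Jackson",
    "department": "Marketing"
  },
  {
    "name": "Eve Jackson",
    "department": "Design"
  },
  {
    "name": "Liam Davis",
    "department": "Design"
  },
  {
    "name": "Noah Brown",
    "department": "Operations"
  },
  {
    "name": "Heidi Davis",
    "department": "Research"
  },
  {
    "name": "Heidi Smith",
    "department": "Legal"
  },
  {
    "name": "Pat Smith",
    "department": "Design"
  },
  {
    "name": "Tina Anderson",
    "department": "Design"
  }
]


Counting 'department' values across 11 records:

  Design: 4 ####
  Legal: 2 ##
  HR: 1 #
  Finance: 1 #
  Marketing: 1 #
  Operations: 1 #
  Research: 1 #

Most common: Design (4 times)

Design (4 times)
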